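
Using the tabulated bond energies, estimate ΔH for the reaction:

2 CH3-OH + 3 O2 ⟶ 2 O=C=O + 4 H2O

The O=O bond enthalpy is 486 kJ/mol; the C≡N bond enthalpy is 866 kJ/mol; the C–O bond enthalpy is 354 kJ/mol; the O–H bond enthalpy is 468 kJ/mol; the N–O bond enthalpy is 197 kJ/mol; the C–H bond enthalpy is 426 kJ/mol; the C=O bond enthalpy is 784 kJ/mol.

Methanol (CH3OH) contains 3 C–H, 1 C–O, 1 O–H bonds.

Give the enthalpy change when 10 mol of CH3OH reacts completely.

ΔH = −6110 kJ

Bonds broken (reactants):
  C–H: 6 × 426 = 2556
  C–O: 2 × 354 = 708
  O–H: 2 × 468 = 936
  O=O: 3 × 486 = 1458
  Σ(broken) = 5658 kJ
Bonds formed (products):
  C=O: 4 × 784 = 3136
  O–H: 8 × 468 = 3744
  Σ(formed) = 6880 kJ
ΔH = Σ(broken) − Σ(formed) = 5658 − 6880 = −1222 kJ
For 5× the reaction as written: 5 × (−1222) = −6110 kJ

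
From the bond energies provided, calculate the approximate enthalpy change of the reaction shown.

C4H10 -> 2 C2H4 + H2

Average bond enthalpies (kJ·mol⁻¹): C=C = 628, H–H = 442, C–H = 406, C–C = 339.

Bonds broken (reactants):
  C–C: 3 × 339 = 1017
  C–H: 10 × 406 = 4060
  Σ(broken) = 5077 kJ
Bonds formed (products):
  C–H: 8 × 406 = 3248
  C=C: 2 × 628 = 1256
  H–H: 1 × 442 = 442
  Σ(formed) = 4946 kJ
ΔH = Σ(broken) − Σ(formed) = 5077 − 4946 = +131 kJ

ΔH ≈ +131 kJ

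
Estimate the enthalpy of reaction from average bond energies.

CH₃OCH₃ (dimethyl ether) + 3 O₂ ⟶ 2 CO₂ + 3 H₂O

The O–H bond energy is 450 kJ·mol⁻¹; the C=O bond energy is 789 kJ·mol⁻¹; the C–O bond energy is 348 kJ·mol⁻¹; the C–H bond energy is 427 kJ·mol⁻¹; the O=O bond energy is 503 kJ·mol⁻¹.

ΔH ≈ −1089 kJ

Bonds broken (reactants):
  C–H: 6 × 427 = 2562
  C–O: 2 × 348 = 696
  O=O: 3 × 503 = 1509
  Σ(broken) = 4767 kJ
Bonds formed (products):
  C=O: 4 × 789 = 3156
  O–H: 6 × 450 = 2700
  Σ(formed) = 5856 kJ
ΔH = Σ(broken) − Σ(formed) = 4767 − 5856 = −1089 kJ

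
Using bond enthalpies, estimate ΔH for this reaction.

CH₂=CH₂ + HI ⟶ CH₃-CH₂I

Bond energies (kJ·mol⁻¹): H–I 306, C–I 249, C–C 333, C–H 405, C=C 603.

ΔH ≈ −78 kJ

Bonds broken (reactants):
  C–H: 4 × 405 = 1620
  C=C: 1 × 603 = 603
  H–I: 1 × 306 = 306
  Σ(broken) = 2529 kJ
Bonds formed (products):
  C–C: 1 × 333 = 333
  C–H: 5 × 405 = 2025
  C–I: 1 × 249 = 249
  Σ(formed) = 2607 kJ
ΔH = Σ(broken) − Σ(formed) = 2529 − 2607 = −78 kJ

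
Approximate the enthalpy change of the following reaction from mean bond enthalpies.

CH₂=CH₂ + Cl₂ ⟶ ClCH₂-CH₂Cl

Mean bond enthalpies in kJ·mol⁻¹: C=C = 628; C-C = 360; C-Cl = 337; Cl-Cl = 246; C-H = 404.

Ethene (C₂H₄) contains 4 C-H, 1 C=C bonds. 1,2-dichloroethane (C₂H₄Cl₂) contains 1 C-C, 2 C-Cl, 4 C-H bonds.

Bonds broken (reactants):
  C-H: 4 × 404 = 1616
  C=C: 1 × 628 = 628
  Cl-Cl: 1 × 246 = 246
  Σ(broken) = 2490 kJ
Bonds formed (products):
  C-C: 1 × 360 = 360
  C-Cl: 2 × 337 = 674
  C-H: 4 × 404 = 1616
  Σ(formed) = 2650 kJ
ΔH = Σ(broken) − Σ(formed) = 2490 − 2650 = −160 kJ

ΔH ≈ −160 kJ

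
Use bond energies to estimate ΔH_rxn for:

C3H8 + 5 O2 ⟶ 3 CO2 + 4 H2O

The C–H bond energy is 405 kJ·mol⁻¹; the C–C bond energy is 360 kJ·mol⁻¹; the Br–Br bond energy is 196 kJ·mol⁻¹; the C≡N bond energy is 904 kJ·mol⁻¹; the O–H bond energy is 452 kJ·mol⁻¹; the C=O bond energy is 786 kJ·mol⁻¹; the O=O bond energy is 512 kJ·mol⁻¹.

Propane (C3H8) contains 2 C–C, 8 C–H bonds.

Bonds broken (reactants):
  C–C: 2 × 360 = 720
  C–H: 8 × 405 = 3240
  O=O: 5 × 512 = 2560
  Σ(broken) = 6520 kJ
Bonds formed (products):
  C=O: 6 × 786 = 4716
  O–H: 8 × 452 = 3616
  Σ(formed) = 8332 kJ
ΔH = Σ(broken) − Σ(formed) = 6520 − 8332 = −1812 kJ

ΔH ≈ −1812 kJ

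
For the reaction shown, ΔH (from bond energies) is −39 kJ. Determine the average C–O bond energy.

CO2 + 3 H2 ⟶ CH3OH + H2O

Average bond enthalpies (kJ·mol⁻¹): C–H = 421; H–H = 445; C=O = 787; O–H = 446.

Let D be the C–O bond energy.
Σ(broken) = 2×787 + 3×445 = 2909
Σ(formed) = 3×421 + 1×D + 3×446 = 2601 + D
ΔH = Σ(broken) − Σ(formed) = (2909) − (2601 + D) = +308 − D
Setting this equal to −39 kJ gives D = 347 kJ/mol.

D(C–O) ≈ 347 kJ/mol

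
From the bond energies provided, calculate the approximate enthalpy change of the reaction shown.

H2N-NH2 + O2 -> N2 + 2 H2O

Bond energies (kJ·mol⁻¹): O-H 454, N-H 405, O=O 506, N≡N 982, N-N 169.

ΔH ≈ −503 kJ

Bonds broken (reactants):
  N-H: 4 × 405 = 1620
  N-N: 1 × 169 = 169
  O=O: 1 × 506 = 506
  Σ(broken) = 2295 kJ
Bonds formed (products):
  N≡N: 1 × 982 = 982
  O-H: 4 × 454 = 1816
  Σ(formed) = 2798 kJ
ΔH = Σ(broken) − Σ(formed) = 2295 − 2798 = −503 kJ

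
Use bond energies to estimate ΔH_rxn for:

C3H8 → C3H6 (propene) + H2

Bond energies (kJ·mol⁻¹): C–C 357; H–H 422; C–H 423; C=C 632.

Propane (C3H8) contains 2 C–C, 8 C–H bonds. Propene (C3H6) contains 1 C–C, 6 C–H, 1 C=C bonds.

Bonds broken (reactants):
  C–C: 2 × 357 = 714
  C–H: 8 × 423 = 3384
  Σ(broken) = 4098 kJ
Bonds formed (products):
  C–C: 1 × 357 = 357
  C–H: 6 × 423 = 2538
  C=C: 1 × 632 = 632
  H–H: 1 × 422 = 422
  Σ(formed) = 3949 kJ
ΔH = Σ(broken) − Σ(formed) = 4098 − 3949 = +149 kJ

ΔH ≈ +149 kJ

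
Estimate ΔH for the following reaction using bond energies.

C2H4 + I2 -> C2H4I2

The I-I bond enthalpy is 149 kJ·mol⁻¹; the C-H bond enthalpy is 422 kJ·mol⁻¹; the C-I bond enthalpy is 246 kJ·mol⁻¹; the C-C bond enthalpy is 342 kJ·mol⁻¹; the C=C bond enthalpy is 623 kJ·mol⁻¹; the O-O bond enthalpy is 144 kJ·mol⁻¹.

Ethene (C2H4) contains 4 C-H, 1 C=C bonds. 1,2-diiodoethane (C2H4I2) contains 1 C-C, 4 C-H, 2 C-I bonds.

ΔH ≈ −62 kJ

Bonds broken (reactants):
  C-H: 4 × 422 = 1688
  C=C: 1 × 623 = 623
  I-I: 1 × 149 = 149
  Σ(broken) = 2460 kJ
Bonds formed (products):
  C-C: 1 × 342 = 342
  C-H: 4 × 422 = 1688
  C-I: 2 × 246 = 492
  Σ(formed) = 2522 kJ
ΔH = Σ(broken) − Σ(formed) = 2460 − 2522 = −62 kJ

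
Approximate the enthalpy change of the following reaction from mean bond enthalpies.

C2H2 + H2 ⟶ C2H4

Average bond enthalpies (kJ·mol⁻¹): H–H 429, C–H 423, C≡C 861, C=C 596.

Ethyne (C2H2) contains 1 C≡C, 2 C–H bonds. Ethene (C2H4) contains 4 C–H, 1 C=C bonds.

Bonds broken (reactants):
  C≡C: 1 × 861 = 861
  C–H: 2 × 423 = 846
  H–H: 1 × 429 = 429
  Σ(broken) = 2136 kJ
Bonds formed (products):
  C–H: 4 × 423 = 1692
  C=C: 1 × 596 = 596
  Σ(formed) = 2288 kJ
ΔH = Σ(broken) − Σ(formed) = 2136 − 2288 = −152 kJ

ΔH ≈ −152 kJ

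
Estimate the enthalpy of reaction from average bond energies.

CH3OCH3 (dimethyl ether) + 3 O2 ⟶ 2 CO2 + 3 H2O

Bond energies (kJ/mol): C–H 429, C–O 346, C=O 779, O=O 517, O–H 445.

ΔH ≈ −969 kJ

Bonds broken (reactants):
  C–H: 6 × 429 = 2574
  C–O: 2 × 346 = 692
  O=O: 3 × 517 = 1551
  Σ(broken) = 4817 kJ
Bonds formed (products):
  C=O: 4 × 779 = 3116
  O–H: 6 × 445 = 2670
  Σ(formed) = 5786 kJ
ΔH = Σ(broken) − Σ(formed) = 4817 − 5786 = −969 kJ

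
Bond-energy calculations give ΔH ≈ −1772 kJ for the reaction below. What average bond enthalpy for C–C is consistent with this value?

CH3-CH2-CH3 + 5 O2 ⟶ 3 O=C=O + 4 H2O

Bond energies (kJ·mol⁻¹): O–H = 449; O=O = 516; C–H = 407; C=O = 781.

Let D be the C–C bond energy.
Σ(broken) = 2×D + 8×407 + 5×516 = 5836 + 2D
Σ(formed) = 6×781 + 8×449 = 8278
ΔH = Σ(broken) − Σ(formed) = (5836 + 2D) − (8278) = −2442 + 2D
Setting this equal to −1772 kJ gives 2D = 670, so D = 335 kJ/mol.

D(C–C) ≈ 335 kJ/mol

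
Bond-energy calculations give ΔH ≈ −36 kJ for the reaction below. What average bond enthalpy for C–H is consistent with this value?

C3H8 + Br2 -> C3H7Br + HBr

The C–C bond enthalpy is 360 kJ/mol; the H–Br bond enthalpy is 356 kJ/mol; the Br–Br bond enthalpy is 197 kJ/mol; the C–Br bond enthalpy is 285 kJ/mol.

Let D be the C–H bond energy.
Σ(broken) = 1×197 + 2×360 + 8×D = 917 + 8D
Σ(formed) = 1×285 + 2×360 + 7×D + 1×356 = 1361 + 7D
ΔH = Σ(broken) − Σ(formed) = (917 + 8D) − (1361 + 7D) = −444 + D
Setting this equal to −36 kJ gives D = 408 kJ/mol.

D(C–H) ≈ 408 kJ/mol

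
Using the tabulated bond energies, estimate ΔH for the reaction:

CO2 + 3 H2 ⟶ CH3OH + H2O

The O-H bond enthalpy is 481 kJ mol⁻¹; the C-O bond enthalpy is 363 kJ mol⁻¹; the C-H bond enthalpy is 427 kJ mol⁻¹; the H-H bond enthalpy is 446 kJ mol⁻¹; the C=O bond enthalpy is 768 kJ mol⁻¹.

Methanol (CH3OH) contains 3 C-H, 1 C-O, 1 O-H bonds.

ΔH ≈ −213 kJ

Bonds broken (reactants):
  C=O: 2 × 768 = 1536
  H-H: 3 × 446 = 1338
  Σ(broken) = 2874 kJ
Bonds formed (products):
  C-H: 3 × 427 = 1281
  C-O: 1 × 363 = 363
  O-H: 3 × 481 = 1443
  Σ(formed) = 3087 kJ
ΔH = Σ(broken) − Σ(formed) = 2874 − 3087 = −213 kJ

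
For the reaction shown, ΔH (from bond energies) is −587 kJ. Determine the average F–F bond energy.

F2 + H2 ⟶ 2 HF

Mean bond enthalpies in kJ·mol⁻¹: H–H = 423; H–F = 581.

Let D be the F–F bond energy.
Σ(broken) = 1×D + 1×423 = 423 + D
Σ(formed) = 2×581 = 1162
ΔH = Σ(broken) − Σ(formed) = (423 + D) − (1162) = −739 + D
Setting this equal to −587 kJ gives D = 152 kJ/mol.

D(F–F) ≈ 152 kJ/mol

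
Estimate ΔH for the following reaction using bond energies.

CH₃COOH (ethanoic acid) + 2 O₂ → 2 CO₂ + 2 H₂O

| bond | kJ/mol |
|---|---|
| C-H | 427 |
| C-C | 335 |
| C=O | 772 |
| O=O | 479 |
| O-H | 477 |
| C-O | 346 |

ΔH ≈ −827 kJ

Bonds broken (reactants):
  C-C: 1 × 335 = 335
  C-H: 3 × 427 = 1281
  C-O: 1 × 346 = 346
  C=O: 1 × 772 = 772
  O-H: 1 × 477 = 477
  O=O: 2 × 479 = 958
  Σ(broken) = 4169 kJ
Bonds formed (products):
  C=O: 4 × 772 = 3088
  O-H: 4 × 477 = 1908
  Σ(formed) = 4996 kJ
ΔH = Σ(broken) − Σ(formed) = 4169 − 4996 = −827 kJ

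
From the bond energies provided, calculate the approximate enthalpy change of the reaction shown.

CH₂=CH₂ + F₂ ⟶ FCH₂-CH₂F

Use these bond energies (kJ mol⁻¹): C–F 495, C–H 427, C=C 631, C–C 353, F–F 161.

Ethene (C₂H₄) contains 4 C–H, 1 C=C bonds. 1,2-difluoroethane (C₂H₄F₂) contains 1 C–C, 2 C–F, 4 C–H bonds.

Bonds broken (reactants):
  C–H: 4 × 427 = 1708
  C=C: 1 × 631 = 631
  F–F: 1 × 161 = 161
  Σ(broken) = 2500 kJ
Bonds formed (products):
  C–C: 1 × 353 = 353
  C–F: 2 × 495 = 990
  C–H: 4 × 427 = 1708
  Σ(formed) = 3051 kJ
ΔH = Σ(broken) − Σ(formed) = 2500 − 3051 = −551 kJ

ΔH ≈ −551 kJ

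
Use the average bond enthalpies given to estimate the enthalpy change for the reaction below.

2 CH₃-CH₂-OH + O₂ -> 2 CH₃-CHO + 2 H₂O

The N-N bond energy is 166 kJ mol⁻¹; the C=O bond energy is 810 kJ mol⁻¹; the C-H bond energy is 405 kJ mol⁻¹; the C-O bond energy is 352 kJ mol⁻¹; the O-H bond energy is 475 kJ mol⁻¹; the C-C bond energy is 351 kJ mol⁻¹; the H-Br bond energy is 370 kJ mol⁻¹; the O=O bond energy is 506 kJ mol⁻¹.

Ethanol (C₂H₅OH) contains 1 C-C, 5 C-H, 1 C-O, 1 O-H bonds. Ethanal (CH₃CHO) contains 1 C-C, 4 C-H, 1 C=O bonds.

Bonds broken (reactants):
  C-C: 2 × 351 = 702
  C-H: 10 × 405 = 4050
  C-O: 2 × 352 = 704
  O-H: 2 × 475 = 950
  O=O: 1 × 506 = 506
  Σ(broken) = 6912 kJ
Bonds formed (products):
  C-C: 2 × 351 = 702
  C-H: 8 × 405 = 3240
  C=O: 2 × 810 = 1620
  O-H: 4 × 475 = 1900
  Σ(formed) = 7462 kJ
ΔH = Σ(broken) − Σ(formed) = 6912 − 7462 = −550 kJ

ΔH ≈ −550 kJ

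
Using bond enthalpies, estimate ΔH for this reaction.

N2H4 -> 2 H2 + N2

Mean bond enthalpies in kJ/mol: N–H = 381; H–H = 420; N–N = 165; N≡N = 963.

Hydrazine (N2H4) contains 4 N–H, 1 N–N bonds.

ΔH ≈ −114 kJ

Bonds broken (reactants):
  N–H: 4 × 381 = 1524
  N–N: 1 × 165 = 165
  Σ(broken) = 1689 kJ
Bonds formed (products):
  H–H: 2 × 420 = 840
  N≡N: 1 × 963 = 963
  Σ(formed) = 1803 kJ
ΔH = Σ(broken) − Σ(formed) = 1689 − 1803 = −114 kJ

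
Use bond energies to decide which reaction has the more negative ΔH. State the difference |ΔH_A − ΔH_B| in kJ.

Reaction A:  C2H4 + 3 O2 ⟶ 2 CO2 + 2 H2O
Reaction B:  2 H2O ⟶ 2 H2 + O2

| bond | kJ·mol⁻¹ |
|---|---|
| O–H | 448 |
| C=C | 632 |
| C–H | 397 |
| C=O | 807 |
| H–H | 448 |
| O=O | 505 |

Reaction A, by 1676 kJ

Reaction A:
  Bonds broken (reactants):
    C–H: 4 × 397 = 1588
    C=C: 1 × 632 = 632
    O=O: 3 × 505 = 1515
    Σ(broken) = 3735 kJ
  Bonds formed (products):
    C=O: 4 × 807 = 3228
    O–H: 4 × 448 = 1792
    Σ(formed) = 5020 kJ
  ΔH_A = 3735 − 5020 = −1285 kJ
Reaction B:
  Bonds broken (reactants):
    O–H: 4 × 448 = 1792
    Σ(broken) = 1792 kJ
  Bonds formed (products):
    H–H: 2 × 448 = 896
    O=O: 1 × 505 = 505
    Σ(formed) = 1401 kJ
  ΔH_B = 1792 − 1401 = +391 kJ
ΔH_A − ΔH_B = −1676 kJ, so reaction A has the more negative ΔH; |ΔH_A − ΔH_B| = 1676 kJ.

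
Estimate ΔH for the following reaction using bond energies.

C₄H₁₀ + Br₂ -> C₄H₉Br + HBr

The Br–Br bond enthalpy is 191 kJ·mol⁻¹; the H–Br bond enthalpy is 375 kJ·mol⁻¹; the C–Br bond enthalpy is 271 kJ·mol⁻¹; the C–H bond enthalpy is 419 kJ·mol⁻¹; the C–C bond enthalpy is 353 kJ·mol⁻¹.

Bonds broken (reactants):
  Br–Br: 1 × 191 = 191
  C–C: 3 × 353 = 1059
  C–H: 10 × 419 = 4190
  Σ(broken) = 5440 kJ
Bonds formed (products):
  C–Br: 1 × 271 = 271
  C–C: 3 × 353 = 1059
  C–H: 9 × 419 = 3771
  H–Br: 1 × 375 = 375
  Σ(formed) = 5476 kJ
ΔH = Σ(broken) − Σ(formed) = 5440 − 5476 = −36 kJ

ΔH ≈ −36 kJ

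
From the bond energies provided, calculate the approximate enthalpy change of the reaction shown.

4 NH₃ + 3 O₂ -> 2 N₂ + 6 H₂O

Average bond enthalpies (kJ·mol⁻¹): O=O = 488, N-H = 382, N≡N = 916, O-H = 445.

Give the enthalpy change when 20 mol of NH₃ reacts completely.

Bonds broken (reactants):
  N-H: 12 × 382 = 4584
  O=O: 3 × 488 = 1464
  Σ(broken) = 6048 kJ
Bonds formed (products):
  N≡N: 2 × 916 = 1832
  O-H: 12 × 445 = 5340
  Σ(formed) = 7172 kJ
ΔH = Σ(broken) − Σ(formed) = 6048 − 7172 = −1124 kJ
For 5× the reaction as written: 5 × (−1124) = −5620 kJ

ΔH = −5620 kJ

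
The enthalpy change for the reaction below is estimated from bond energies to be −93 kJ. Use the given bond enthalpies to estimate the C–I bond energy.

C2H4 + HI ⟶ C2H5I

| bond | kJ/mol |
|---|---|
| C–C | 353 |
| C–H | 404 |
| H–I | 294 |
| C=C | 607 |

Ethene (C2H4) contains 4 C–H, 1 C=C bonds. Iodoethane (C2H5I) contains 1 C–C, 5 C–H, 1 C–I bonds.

D(C–I) ≈ 237 kJ/mol

Let D be the C–I bond energy.
Σ(broken) = 4×404 + 1×607 + 1×294 = 2517
Σ(formed) = 1×353 + 5×404 + 1×D = 2373 + D
ΔH = Σ(broken) − Σ(formed) = (2517) − (2373 + D) = +144 − D
Setting this equal to −93 kJ gives D = 237 kJ/mol.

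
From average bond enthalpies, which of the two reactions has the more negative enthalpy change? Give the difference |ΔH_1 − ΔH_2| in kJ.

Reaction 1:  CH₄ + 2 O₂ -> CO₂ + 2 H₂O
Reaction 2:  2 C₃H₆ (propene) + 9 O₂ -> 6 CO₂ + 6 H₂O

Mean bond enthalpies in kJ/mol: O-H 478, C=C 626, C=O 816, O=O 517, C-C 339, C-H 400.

Reaction 1:
  Bonds broken (reactants):
    C-H: 4 × 400 = 1600
    O=O: 2 × 517 = 1034
    Σ(broken) = 2634 kJ
  Bonds formed (products):
    C=O: 2 × 816 = 1632
    O-H: 4 × 478 = 1912
    Σ(formed) = 3544 kJ
  ΔH_1 = 2634 − 3544 = −910 kJ
Reaction 2:
  Bonds broken (reactants):
    C-C: 2 × 339 = 678
    C-H: 12 × 400 = 4800
    C=C: 2 × 626 = 1252
    O=O: 9 × 517 = 4653
    Σ(broken) = 11383 kJ
  Bonds formed (products):
    C=O: 12 × 816 = 9792
    O-H: 12 × 478 = 5736
    Σ(formed) = 15528 kJ
  ΔH_2 = 11383 − 15528 = −4145 kJ
ΔH_1 − ΔH_2 = +3235 kJ, so reaction 2 has the more negative ΔH; |ΔH_1 − ΔH_2| = 3235 kJ.

Reaction 2, by 3235 kJ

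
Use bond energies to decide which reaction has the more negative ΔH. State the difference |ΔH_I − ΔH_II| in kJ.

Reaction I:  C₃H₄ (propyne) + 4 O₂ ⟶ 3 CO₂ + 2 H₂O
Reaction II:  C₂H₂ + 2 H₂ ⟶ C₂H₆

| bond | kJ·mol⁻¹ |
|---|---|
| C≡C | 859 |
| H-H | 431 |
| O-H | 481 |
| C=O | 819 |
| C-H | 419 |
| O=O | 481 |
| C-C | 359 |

Reaction I:
  Bonds broken (reactants):
    C≡C: 1 × 859 = 859
    C-C: 1 × 359 = 359
    C-H: 4 × 419 = 1676
    O=O: 4 × 481 = 1924
    Σ(broken) = 4818 kJ
  Bonds formed (products):
    C=O: 6 × 819 = 4914
    O-H: 4 × 481 = 1924
    Σ(formed) = 6838 kJ
  ΔH_I = 4818 − 6838 = −2020 kJ
Reaction II:
  Bonds broken (reactants):
    C≡C: 1 × 859 = 859
    C-H: 2 × 419 = 838
    H-H: 2 × 431 = 862
    Σ(broken) = 2559 kJ
  Bonds formed (products):
    C-C: 1 × 359 = 359
    C-H: 6 × 419 = 2514
    Σ(formed) = 2873 kJ
  ΔH_II = 2559 − 2873 = −314 kJ
ΔH_I − ΔH_II = −1706 kJ, so reaction I has the more negative ΔH; |ΔH_I − ΔH_II| = 1706 kJ.

Reaction I, by 1706 kJ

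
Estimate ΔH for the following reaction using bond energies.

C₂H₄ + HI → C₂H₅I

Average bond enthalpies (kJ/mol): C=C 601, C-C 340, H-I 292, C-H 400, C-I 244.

ΔH ≈ −91 kJ

Bonds broken (reactants):
  C-H: 4 × 400 = 1600
  C=C: 1 × 601 = 601
  H-I: 1 × 292 = 292
  Σ(broken) = 2493 kJ
Bonds formed (products):
  C-C: 1 × 340 = 340
  C-H: 5 × 400 = 2000
  C-I: 1 × 244 = 244
  Σ(formed) = 2584 kJ
ΔH = Σ(broken) − Σ(formed) = 2493 − 2584 = −91 kJ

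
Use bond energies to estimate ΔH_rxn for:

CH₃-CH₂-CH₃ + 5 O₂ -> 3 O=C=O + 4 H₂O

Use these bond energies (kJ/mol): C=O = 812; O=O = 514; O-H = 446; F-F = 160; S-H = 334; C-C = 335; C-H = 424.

ΔH ≈ −1808 kJ

Bonds broken (reactants):
  C-C: 2 × 335 = 670
  C-H: 8 × 424 = 3392
  O=O: 5 × 514 = 2570
  Σ(broken) = 6632 kJ
Bonds formed (products):
  C=O: 6 × 812 = 4872
  O-H: 8 × 446 = 3568
  Σ(formed) = 8440 kJ
ΔH = Σ(broken) − Σ(formed) = 6632 − 8440 = −1808 kJ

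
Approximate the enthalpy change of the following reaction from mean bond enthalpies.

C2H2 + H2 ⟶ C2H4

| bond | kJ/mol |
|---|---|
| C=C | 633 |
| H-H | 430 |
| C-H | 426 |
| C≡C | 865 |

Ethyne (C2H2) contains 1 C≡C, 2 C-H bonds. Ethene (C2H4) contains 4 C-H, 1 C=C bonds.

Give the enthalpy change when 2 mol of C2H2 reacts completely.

Bonds broken (reactants):
  C≡C: 1 × 865 = 865
  C-H: 2 × 426 = 852
  H-H: 1 × 430 = 430
  Σ(broken) = 2147 kJ
Bonds formed (products):
  C-H: 4 × 426 = 1704
  C=C: 1 × 633 = 633
  Σ(formed) = 2337 kJ
ΔH = Σ(broken) − Σ(formed) = 2147 − 2337 = −190 kJ
For 2× the reaction as written: 2 × (−190) = −380 kJ

ΔH = −380 kJ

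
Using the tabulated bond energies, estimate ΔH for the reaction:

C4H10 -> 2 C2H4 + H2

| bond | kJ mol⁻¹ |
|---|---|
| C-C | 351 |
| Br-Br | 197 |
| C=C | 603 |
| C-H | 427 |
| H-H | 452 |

Bonds broken (reactants):
  C-C: 3 × 351 = 1053
  C-H: 10 × 427 = 4270
  Σ(broken) = 5323 kJ
Bonds formed (products):
  C-H: 8 × 427 = 3416
  C=C: 2 × 603 = 1206
  H-H: 1 × 452 = 452
  Σ(formed) = 5074 kJ
ΔH = Σ(broken) − Σ(formed) = 5323 − 5074 = +249 kJ

ΔH ≈ +249 kJ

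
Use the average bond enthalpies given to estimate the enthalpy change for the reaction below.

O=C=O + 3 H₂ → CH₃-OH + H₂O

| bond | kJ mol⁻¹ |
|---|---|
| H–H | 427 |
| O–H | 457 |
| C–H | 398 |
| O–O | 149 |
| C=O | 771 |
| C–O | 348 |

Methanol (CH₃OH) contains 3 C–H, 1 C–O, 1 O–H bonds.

Bonds broken (reactants):
  C=O: 2 × 771 = 1542
  H–H: 3 × 427 = 1281
  Σ(broken) = 2823 kJ
Bonds formed (products):
  C–H: 3 × 398 = 1194
  C–O: 1 × 348 = 348
  O–H: 3 × 457 = 1371
  Σ(formed) = 2913 kJ
ΔH = Σ(broken) − Σ(formed) = 2823 − 2913 = −90 kJ

ΔH ≈ −90 kJ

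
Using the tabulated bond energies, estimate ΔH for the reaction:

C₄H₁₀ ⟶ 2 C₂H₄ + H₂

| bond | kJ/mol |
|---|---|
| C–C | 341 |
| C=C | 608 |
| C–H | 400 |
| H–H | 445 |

ΔH ≈ +162 kJ

Bonds broken (reactants):
  C–C: 3 × 341 = 1023
  C–H: 10 × 400 = 4000
  Σ(broken) = 5023 kJ
Bonds formed (products):
  C–H: 8 × 400 = 3200
  C=C: 2 × 608 = 1216
  H–H: 1 × 445 = 445
  Σ(formed) = 4861 kJ
ΔH = Σ(broken) − Σ(formed) = 5023 − 4861 = +162 kJ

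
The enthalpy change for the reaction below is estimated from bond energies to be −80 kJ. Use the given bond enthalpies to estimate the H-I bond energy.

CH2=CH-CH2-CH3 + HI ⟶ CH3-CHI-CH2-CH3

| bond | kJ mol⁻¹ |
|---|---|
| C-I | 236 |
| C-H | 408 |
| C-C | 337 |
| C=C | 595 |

D(H-I) ≈ 306 kJ/mol

Let D be the H-I bond energy.
Σ(broken) = 2×337 + 8×408 + 1×595 + 1×D = 4533 + D
Σ(formed) = 3×337 + 9×408 + 1×236 = 4919
ΔH = Σ(broken) − Σ(formed) = (4533 + D) − (4919) = −386 + D
Setting this equal to −80 kJ gives D = 306 kJ/mol.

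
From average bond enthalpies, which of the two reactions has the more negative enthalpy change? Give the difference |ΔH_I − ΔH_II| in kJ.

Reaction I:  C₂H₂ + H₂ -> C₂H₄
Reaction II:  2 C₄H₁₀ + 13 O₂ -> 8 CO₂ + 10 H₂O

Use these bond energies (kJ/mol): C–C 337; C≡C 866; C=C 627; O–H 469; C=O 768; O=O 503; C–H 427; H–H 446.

Reaction I:
  Bonds broken (reactants):
    C≡C: 1 × 866 = 866
    C–H: 2 × 427 = 854
    H–H: 1 × 446 = 446
    Σ(broken) = 2166 kJ
  Bonds formed (products):
    C–H: 4 × 427 = 1708
    C=C: 1 × 627 = 627
    Σ(formed) = 2335 kJ
  ΔH_I = 2166 − 2335 = −169 kJ
Reaction II:
  Bonds broken (reactants):
    C–C: 6 × 337 = 2022
    C–H: 20 × 427 = 8540
    O=O: 13 × 503 = 6539
    Σ(broken) = 17101 kJ
  Bonds formed (products):
    C=O: 16 × 768 = 12288
    O–H: 20 × 469 = 9380
    Σ(formed) = 21668 kJ
  ΔH_II = 17101 − 21668 = −4567 kJ
ΔH_I − ΔH_II = +4398 kJ, so reaction II has the more negative ΔH; |ΔH_I − ΔH_II| = 4398 kJ.

Reaction II, by 4398 kJ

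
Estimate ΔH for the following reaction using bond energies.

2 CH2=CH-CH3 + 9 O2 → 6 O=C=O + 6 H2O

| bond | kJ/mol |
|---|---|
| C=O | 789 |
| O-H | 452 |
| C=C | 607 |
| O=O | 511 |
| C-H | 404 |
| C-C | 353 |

Bonds broken (reactants):
  C-C: 2 × 353 = 706
  C-H: 12 × 404 = 4848
  C=C: 2 × 607 = 1214
  O=O: 9 × 511 = 4599
  Σ(broken) = 11367 kJ
Bonds formed (products):
  C=O: 12 × 789 = 9468
  O-H: 12 × 452 = 5424
  Σ(formed) = 14892 kJ
ΔH = Σ(broken) − Σ(formed) = 11367 − 14892 = −3525 kJ

ΔH ≈ −3525 kJ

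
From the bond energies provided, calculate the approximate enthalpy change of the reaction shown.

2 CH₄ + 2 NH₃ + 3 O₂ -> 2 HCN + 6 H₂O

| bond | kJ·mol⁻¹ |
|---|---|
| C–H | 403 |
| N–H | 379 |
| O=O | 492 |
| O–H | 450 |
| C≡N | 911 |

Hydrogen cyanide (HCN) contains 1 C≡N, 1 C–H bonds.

ΔH ≈ −1054 kJ

Bonds broken (reactants):
  C–H: 8 × 403 = 3224
  N–H: 6 × 379 = 2274
  O=O: 3 × 492 = 1476
  Σ(broken) = 6974 kJ
Bonds formed (products):
  C≡N: 2 × 911 = 1822
  C–H: 2 × 403 = 806
  O–H: 12 × 450 = 5400
  Σ(formed) = 8028 kJ
ΔH = Σ(broken) − Σ(formed) = 6974 − 8028 = −1054 kJ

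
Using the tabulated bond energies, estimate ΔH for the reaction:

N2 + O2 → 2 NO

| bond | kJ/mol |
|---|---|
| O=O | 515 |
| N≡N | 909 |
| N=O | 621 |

ΔH ≈ +182 kJ

Bonds broken (reactants):
  N≡N: 1 × 909 = 909
  O=O: 1 × 515 = 515
  Σ(broken) = 1424 kJ
Bonds formed (products):
  N=O: 2 × 621 = 1242
  Σ(formed) = 1242 kJ
ΔH = Σ(broken) − Σ(formed) = 1424 − 1242 = +182 kJ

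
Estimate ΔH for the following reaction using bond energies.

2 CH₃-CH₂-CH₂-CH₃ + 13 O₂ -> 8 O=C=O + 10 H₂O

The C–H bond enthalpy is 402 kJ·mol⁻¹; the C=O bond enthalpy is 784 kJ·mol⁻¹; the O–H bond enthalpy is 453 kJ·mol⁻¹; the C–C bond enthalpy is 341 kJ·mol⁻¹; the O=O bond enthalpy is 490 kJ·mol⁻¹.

Bonds broken (reactants):
  C–C: 6 × 341 = 2046
  C–H: 20 × 402 = 8040
  O=O: 13 × 490 = 6370
  Σ(broken) = 16456 kJ
Bonds formed (products):
  C=O: 16 × 784 = 12544
  O–H: 20 × 453 = 9060
  Σ(formed) = 21604 kJ
ΔH = Σ(broken) − Σ(formed) = 16456 − 21604 = −5148 kJ

ΔH ≈ −5148 kJ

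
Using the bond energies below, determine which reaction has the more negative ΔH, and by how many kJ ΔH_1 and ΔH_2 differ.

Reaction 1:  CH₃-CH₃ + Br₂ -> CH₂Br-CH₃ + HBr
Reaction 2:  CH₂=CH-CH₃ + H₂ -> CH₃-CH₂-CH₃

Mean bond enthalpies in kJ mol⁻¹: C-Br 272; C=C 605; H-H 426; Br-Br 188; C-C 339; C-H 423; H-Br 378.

Reaction 1:
  Bonds broken (reactants):
    Br-Br: 1 × 188 = 188
    C-C: 1 × 339 = 339
    C-H: 6 × 423 = 2538
    Σ(broken) = 3065 kJ
  Bonds formed (products):
    C-Br: 1 × 272 = 272
    C-C: 1 × 339 = 339
    C-H: 5 × 423 = 2115
    H-Br: 1 × 378 = 378
    Σ(formed) = 3104 kJ
  ΔH_1 = 3065 − 3104 = −39 kJ
Reaction 2:
  Bonds broken (reactants):
    C-C: 1 × 339 = 339
    C-H: 6 × 423 = 2538
    C=C: 1 × 605 = 605
    H-H: 1 × 426 = 426
    Σ(broken) = 3908 kJ
  Bonds formed (products):
    C-C: 2 × 339 = 678
    C-H: 8 × 423 = 3384
    Σ(formed) = 4062 kJ
  ΔH_2 = 3908 − 4062 = −154 kJ
ΔH_1 − ΔH_2 = +115 kJ, so reaction 2 has the more negative ΔH; |ΔH_1 − ΔH_2| = 115 kJ.

Reaction 2, by 115 kJ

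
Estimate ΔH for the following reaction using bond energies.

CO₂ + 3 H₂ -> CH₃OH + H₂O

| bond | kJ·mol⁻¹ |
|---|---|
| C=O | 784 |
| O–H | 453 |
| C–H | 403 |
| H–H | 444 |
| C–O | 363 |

ΔH ≈ −31 kJ

Bonds broken (reactants):
  C=O: 2 × 784 = 1568
  H–H: 3 × 444 = 1332
  Σ(broken) = 2900 kJ
Bonds formed (products):
  C–H: 3 × 403 = 1209
  C–O: 1 × 363 = 363
  O–H: 3 × 453 = 1359
  Σ(formed) = 2931 kJ
ΔH = Σ(broken) − Σ(formed) = 2900 − 2931 = −31 kJ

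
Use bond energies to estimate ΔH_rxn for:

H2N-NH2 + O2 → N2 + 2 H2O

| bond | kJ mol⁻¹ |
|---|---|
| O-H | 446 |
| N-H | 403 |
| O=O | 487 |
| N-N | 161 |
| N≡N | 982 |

Bonds broken (reactants):
  N-H: 4 × 403 = 1612
  N-N: 1 × 161 = 161
  O=O: 1 × 487 = 487
  Σ(broken) = 2260 kJ
Bonds formed (products):
  N≡N: 1 × 982 = 982
  O-H: 4 × 446 = 1784
  Σ(formed) = 2766 kJ
ΔH = Σ(broken) − Σ(formed) = 2260 − 2766 = −506 kJ

ΔH ≈ −506 kJ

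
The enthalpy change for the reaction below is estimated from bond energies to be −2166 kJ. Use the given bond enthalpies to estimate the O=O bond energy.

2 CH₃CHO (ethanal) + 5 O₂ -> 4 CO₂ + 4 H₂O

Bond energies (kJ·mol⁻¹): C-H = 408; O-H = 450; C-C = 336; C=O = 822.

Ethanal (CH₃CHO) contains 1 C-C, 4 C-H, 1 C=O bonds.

D(O=O) ≈ 486 kJ/mol

Let D be the O=O bond energy.
Σ(broken) = 2×336 + 8×408 + 2×822 + 5×D = 5580 + 5D
Σ(formed) = 8×822 + 8×450 = 10176
ΔH = Σ(broken) − Σ(formed) = (5580 + 5D) − (10176) = −4596 + 5D
Setting this equal to −2166 kJ gives 5D = 2430, so D = 486 kJ/mol.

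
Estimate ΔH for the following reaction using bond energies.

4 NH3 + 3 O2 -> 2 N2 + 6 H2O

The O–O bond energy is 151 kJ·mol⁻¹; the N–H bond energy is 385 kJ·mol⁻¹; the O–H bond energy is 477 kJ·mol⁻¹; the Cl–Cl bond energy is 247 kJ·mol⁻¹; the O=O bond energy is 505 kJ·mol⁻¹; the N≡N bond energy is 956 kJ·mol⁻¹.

Bonds broken (reactants):
  N–H: 12 × 385 = 4620
  O=O: 3 × 505 = 1515
  Σ(broken) = 6135 kJ
Bonds formed (products):
  N≡N: 2 × 956 = 1912
  O–H: 12 × 477 = 5724
  Σ(formed) = 7636 kJ
ΔH = Σ(broken) − Σ(formed) = 6135 − 7636 = −1501 kJ

ΔH ≈ −1501 kJ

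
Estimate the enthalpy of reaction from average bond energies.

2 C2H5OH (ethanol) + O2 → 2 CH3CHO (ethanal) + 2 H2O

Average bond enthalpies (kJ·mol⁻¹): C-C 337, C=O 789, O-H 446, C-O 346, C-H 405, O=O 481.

Bonds broken (reactants):
  C-C: 2 × 337 = 674
  C-H: 10 × 405 = 4050
  C-O: 2 × 346 = 692
  O-H: 2 × 446 = 892
  O=O: 1 × 481 = 481
  Σ(broken) = 6789 kJ
Bonds formed (products):
  C-C: 2 × 337 = 674
  C-H: 8 × 405 = 3240
  C=O: 2 × 789 = 1578
  O-H: 4 × 446 = 1784
  Σ(formed) = 7276 kJ
ΔH = Σ(broken) − Σ(formed) = 6789 − 7276 = −487 kJ

ΔH ≈ −487 kJ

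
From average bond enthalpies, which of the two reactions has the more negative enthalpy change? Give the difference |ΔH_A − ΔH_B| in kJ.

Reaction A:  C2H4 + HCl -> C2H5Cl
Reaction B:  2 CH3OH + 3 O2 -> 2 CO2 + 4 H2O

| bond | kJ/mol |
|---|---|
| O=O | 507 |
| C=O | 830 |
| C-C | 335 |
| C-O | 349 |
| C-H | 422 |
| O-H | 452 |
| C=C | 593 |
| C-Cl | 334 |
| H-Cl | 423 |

Reaction A:
  Bonds broken (reactants):
    C-H: 4 × 422 = 1688
    C=C: 1 × 593 = 593
    H-Cl: 1 × 423 = 423
    Σ(broken) = 2704 kJ
  Bonds formed (products):
    C-C: 1 × 335 = 335
    C-Cl: 1 × 334 = 334
    C-H: 5 × 422 = 2110
    Σ(formed) = 2779 kJ
  ΔH_A = 2704 − 2779 = −75 kJ
Reaction B:
  Bonds broken (reactants):
    C-H: 6 × 422 = 2532
    C-O: 2 × 349 = 698
    O-H: 2 × 452 = 904
    O=O: 3 × 507 = 1521
    Σ(broken) = 5655 kJ
  Bonds formed (products):
    C=O: 4 × 830 = 3320
    O-H: 8 × 452 = 3616
    Σ(formed) = 6936 kJ
  ΔH_B = 5655 − 6936 = −1281 kJ
ΔH_A − ΔH_B = +1206 kJ, so reaction B has the more negative ΔH; |ΔH_A − ΔH_B| = 1206 kJ.

Reaction B, by 1206 kJ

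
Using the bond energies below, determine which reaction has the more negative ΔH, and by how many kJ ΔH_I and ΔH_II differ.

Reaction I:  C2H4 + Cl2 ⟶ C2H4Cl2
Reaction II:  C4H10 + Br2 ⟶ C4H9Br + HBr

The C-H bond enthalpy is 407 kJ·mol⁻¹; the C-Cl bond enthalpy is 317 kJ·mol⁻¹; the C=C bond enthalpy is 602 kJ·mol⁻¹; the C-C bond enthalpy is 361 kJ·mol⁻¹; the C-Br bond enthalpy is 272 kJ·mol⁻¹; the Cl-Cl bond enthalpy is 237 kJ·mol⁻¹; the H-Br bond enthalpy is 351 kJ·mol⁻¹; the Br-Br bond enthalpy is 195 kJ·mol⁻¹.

Reaction I, by 135 kJ

Reaction I:
  Bonds broken (reactants):
    C-H: 4 × 407 = 1628
    C=C: 1 × 602 = 602
    Cl-Cl: 1 × 237 = 237
    Σ(broken) = 2467 kJ
  Bonds formed (products):
    C-C: 1 × 361 = 361
    C-Cl: 2 × 317 = 634
    C-H: 4 × 407 = 1628
    Σ(formed) = 2623 kJ
  ΔH_I = 2467 − 2623 = −156 kJ
Reaction II:
  Bonds broken (reactants):
    Br-Br: 1 × 195 = 195
    C-C: 3 × 361 = 1083
    C-H: 10 × 407 = 4070
    Σ(broken) = 5348 kJ
  Bonds formed (products):
    C-Br: 1 × 272 = 272
    C-C: 3 × 361 = 1083
    C-H: 9 × 407 = 3663
    H-Br: 1 × 351 = 351
    Σ(formed) = 5369 kJ
  ΔH_II = 5348 − 5369 = −21 kJ
ΔH_I − ΔH_II = −135 kJ, so reaction I has the more negative ΔH; |ΔH_I − ΔH_II| = 135 kJ.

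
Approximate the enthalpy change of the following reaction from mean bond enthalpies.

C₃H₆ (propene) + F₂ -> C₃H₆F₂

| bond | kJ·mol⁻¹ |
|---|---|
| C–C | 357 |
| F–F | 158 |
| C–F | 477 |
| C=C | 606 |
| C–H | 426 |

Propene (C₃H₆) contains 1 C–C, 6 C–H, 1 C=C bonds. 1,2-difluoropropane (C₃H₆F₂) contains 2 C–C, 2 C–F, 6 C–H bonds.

Bonds broken (reactants):
  C–C: 1 × 357 = 357
  C–H: 6 × 426 = 2556
  C=C: 1 × 606 = 606
  F–F: 1 × 158 = 158
  Σ(broken) = 3677 kJ
Bonds formed (products):
  C–C: 2 × 357 = 714
  C–F: 2 × 477 = 954
  C–H: 6 × 426 = 2556
  Σ(formed) = 4224 kJ
ΔH = Σ(broken) − Σ(formed) = 3677 − 4224 = −547 kJ

ΔH ≈ −547 kJ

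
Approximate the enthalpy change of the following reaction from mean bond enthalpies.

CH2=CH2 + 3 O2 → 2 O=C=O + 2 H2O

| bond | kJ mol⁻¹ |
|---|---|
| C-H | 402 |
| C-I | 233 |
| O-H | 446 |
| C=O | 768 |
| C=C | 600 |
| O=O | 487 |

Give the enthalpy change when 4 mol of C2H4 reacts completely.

ΔH = −4748 kJ

Bonds broken (reactants):
  C-H: 4 × 402 = 1608
  C=C: 1 × 600 = 600
  O=O: 3 × 487 = 1461
  Σ(broken) = 3669 kJ
Bonds formed (products):
  C=O: 4 × 768 = 3072
  O-H: 4 × 446 = 1784
  Σ(formed) = 4856 kJ
ΔH = Σ(broken) − Σ(formed) = 3669 − 4856 = −1187 kJ
For 4× the reaction as written: 4 × (−1187) = −4748 kJ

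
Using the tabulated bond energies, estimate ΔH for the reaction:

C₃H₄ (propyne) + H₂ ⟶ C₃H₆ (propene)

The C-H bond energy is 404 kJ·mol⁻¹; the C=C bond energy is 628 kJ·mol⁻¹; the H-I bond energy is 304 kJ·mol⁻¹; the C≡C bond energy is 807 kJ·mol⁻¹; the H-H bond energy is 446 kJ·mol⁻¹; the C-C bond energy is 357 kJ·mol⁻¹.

ΔH ≈ −183 kJ

Bonds broken (reactants):
  C≡C: 1 × 807 = 807
  C-C: 1 × 357 = 357
  C-H: 4 × 404 = 1616
  H-H: 1 × 446 = 446
  Σ(broken) = 3226 kJ
Bonds formed (products):
  C-C: 1 × 357 = 357
  C-H: 6 × 404 = 2424
  C=C: 1 × 628 = 628
  Σ(formed) = 3409 kJ
ΔH = Σ(broken) − Σ(formed) = 3226 − 3409 = −183 kJ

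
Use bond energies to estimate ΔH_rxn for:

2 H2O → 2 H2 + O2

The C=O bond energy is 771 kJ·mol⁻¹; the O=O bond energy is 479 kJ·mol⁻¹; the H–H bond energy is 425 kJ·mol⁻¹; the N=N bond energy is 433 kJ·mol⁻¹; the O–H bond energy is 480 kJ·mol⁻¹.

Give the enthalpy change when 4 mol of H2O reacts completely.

Bonds broken (reactants):
  O–H: 4 × 480 = 1920
  Σ(broken) = 1920 kJ
Bonds formed (products):
  H–H: 2 × 425 = 850
  O=O: 1 × 479 = 479
  Σ(formed) = 1329 kJ
ΔH = Σ(broken) − Σ(formed) = 1920 − 1329 = +591 kJ
For 2× the reaction as written: 2 × (+591) = +1182 kJ

ΔH = +1182 kJ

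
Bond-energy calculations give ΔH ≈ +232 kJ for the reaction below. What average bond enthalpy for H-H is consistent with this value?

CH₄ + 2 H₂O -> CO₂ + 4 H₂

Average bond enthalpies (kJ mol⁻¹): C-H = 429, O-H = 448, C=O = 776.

Let D be the H-H bond energy.
Σ(broken) = 4×429 + 4×448 = 3508
Σ(formed) = 2×776 + 4×D = 1552 + 4D
ΔH = Σ(broken) − Σ(formed) = (3508) − (1552 + 4D) = +1956 − 4D
Setting this equal to +232 kJ gives 4D = 1724, so D = 431 kJ/mol.

D(H-H) ≈ 431 kJ/mol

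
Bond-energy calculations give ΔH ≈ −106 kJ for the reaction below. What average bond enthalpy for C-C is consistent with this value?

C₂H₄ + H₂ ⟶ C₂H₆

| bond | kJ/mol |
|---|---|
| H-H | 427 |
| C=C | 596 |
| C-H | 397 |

D(C-C) ≈ 335 kJ/mol

Let D be the C-C bond energy.
Σ(broken) = 4×397 + 1×596 + 1×427 = 2611
Σ(formed) = 1×D + 6×397 = 2382 + D
ΔH = Σ(broken) − Σ(formed) = (2611) − (2382 + D) = +229 − D
Setting this equal to −106 kJ gives D = 335 kJ/mol.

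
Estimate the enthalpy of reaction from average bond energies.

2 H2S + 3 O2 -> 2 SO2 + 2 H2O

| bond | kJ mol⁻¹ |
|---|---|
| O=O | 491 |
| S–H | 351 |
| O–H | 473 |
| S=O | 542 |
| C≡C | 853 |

ΔH ≈ −1183 kJ

Bonds broken (reactants):
  O=O: 3 × 491 = 1473
  S–H: 4 × 351 = 1404
  Σ(broken) = 2877 kJ
Bonds formed (products):
  O–H: 4 × 473 = 1892
  S=O: 4 × 542 = 2168
  Σ(formed) = 4060 kJ
ΔH = Σ(broken) − Σ(formed) = 2877 − 4060 = −1183 kJ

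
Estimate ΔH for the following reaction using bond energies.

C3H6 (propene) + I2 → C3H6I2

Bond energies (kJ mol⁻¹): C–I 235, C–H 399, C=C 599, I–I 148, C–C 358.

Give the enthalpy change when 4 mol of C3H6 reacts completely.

ΔH = −324 kJ

Bonds broken (reactants):
  C–C: 1 × 358 = 358
  C–H: 6 × 399 = 2394
  C=C: 1 × 599 = 599
  I–I: 1 × 148 = 148
  Σ(broken) = 3499 kJ
Bonds formed (products):
  C–C: 2 × 358 = 716
  C–H: 6 × 399 = 2394
  C–I: 2 × 235 = 470
  Σ(formed) = 3580 kJ
ΔH = Σ(broken) − Σ(formed) = 3499 − 3580 = −81 kJ
For 4× the reaction as written: 4 × (−81) = −324 kJ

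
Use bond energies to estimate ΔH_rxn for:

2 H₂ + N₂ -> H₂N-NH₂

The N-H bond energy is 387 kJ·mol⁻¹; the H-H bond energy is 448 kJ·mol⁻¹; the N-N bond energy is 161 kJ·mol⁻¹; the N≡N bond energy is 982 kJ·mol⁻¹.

ΔH ≈ +169 kJ

Bonds broken (reactants):
  H-H: 2 × 448 = 896
  N≡N: 1 × 982 = 982
  Σ(broken) = 1878 kJ
Bonds formed (products):
  N-H: 4 × 387 = 1548
  N-N: 1 × 161 = 161
  Σ(formed) = 1709 kJ
ΔH = Σ(broken) − Σ(formed) = 1878 − 1709 = +169 kJ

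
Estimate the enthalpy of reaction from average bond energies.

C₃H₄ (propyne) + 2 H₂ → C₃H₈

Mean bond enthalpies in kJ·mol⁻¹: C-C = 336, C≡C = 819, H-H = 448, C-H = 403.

ΔH ≈ −233 kJ

Bonds broken (reactants):
  C≡C: 1 × 819 = 819
  C-C: 1 × 336 = 336
  C-H: 4 × 403 = 1612
  H-H: 2 × 448 = 896
  Σ(broken) = 3663 kJ
Bonds formed (products):
  C-C: 2 × 336 = 672
  C-H: 8 × 403 = 3224
  Σ(formed) = 3896 kJ
ΔH = Σ(broken) − Σ(formed) = 3663 − 3896 = −233 kJ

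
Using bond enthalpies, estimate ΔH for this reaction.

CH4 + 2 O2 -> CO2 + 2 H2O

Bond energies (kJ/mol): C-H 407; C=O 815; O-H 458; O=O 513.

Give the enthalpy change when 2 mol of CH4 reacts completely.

ΔH = −1616 kJ

Bonds broken (reactants):
  C-H: 4 × 407 = 1628
  O=O: 2 × 513 = 1026
  Σ(broken) = 2654 kJ
Bonds formed (products):
  C=O: 2 × 815 = 1630
  O-H: 4 × 458 = 1832
  Σ(formed) = 3462 kJ
ΔH = Σ(broken) − Σ(formed) = 2654 − 3462 = −808 kJ
For 2× the reaction as written: 2 × (−808) = −1616 kJ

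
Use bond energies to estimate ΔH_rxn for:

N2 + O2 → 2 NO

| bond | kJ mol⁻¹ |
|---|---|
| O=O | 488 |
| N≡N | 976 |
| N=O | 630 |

ΔH ≈ +204 kJ

Bonds broken (reactants):
  N≡N: 1 × 976 = 976
  O=O: 1 × 488 = 488
  Σ(broken) = 1464 kJ
Bonds formed (products):
  N=O: 2 × 630 = 1260
  Σ(formed) = 1260 kJ
ΔH = Σ(broken) − Σ(formed) = 1464 − 1260 = +204 kJ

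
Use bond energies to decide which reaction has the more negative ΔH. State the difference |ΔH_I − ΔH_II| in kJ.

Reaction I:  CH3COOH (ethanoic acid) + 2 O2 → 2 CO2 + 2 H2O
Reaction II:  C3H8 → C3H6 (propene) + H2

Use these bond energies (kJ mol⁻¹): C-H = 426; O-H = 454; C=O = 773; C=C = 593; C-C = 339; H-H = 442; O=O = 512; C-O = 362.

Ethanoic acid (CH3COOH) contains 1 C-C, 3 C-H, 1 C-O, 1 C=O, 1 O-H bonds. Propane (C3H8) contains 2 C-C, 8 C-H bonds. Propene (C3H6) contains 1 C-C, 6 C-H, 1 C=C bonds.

Reaction I:
  Bonds broken (reactants):
    C-C: 1 × 339 = 339
    C-H: 3 × 426 = 1278
    C-O: 1 × 362 = 362
    C=O: 1 × 773 = 773
    O-H: 1 × 454 = 454
    O=O: 2 × 512 = 1024
    Σ(broken) = 4230 kJ
  Bonds formed (products):
    C=O: 4 × 773 = 3092
    O-H: 4 × 454 = 1816
    Σ(formed) = 4908 kJ
  ΔH_I = 4230 − 4908 = −678 kJ
Reaction II:
  Bonds broken (reactants):
    C-C: 2 × 339 = 678
    C-H: 8 × 426 = 3408
    Σ(broken) = 4086 kJ
  Bonds formed (products):
    C-C: 1 × 339 = 339
    C-H: 6 × 426 = 2556
    C=C: 1 × 593 = 593
    H-H: 1 × 442 = 442
    Σ(formed) = 3930 kJ
  ΔH_II = 4086 − 3930 = +156 kJ
ΔH_I − ΔH_II = −834 kJ, so reaction I has the more negative ΔH; |ΔH_I − ΔH_II| = 834 kJ.

Reaction I, by 834 kJ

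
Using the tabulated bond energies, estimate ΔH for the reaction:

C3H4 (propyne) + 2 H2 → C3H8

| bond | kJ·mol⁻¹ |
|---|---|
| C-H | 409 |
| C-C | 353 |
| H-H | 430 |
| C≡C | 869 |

ΔH ≈ −260 kJ

Bonds broken (reactants):
  C≡C: 1 × 869 = 869
  C-C: 1 × 353 = 353
  C-H: 4 × 409 = 1636
  H-H: 2 × 430 = 860
  Σ(broken) = 3718 kJ
Bonds formed (products):
  C-C: 2 × 353 = 706
  C-H: 8 × 409 = 3272
  Σ(formed) = 3978 kJ
ΔH = Σ(broken) − Σ(formed) = 3718 − 3978 = −260 kJ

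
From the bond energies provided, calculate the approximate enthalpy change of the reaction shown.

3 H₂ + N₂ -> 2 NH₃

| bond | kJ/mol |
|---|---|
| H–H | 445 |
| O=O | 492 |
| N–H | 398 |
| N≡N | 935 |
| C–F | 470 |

ΔH ≈ −118 kJ

Bonds broken (reactants):
  H–H: 3 × 445 = 1335
  N≡N: 1 × 935 = 935
  Σ(broken) = 2270 kJ
Bonds formed (products):
  N–H: 6 × 398 = 2388
  Σ(formed) = 2388 kJ
ΔH = Σ(broken) − Σ(formed) = 2270 − 2388 = −118 kJ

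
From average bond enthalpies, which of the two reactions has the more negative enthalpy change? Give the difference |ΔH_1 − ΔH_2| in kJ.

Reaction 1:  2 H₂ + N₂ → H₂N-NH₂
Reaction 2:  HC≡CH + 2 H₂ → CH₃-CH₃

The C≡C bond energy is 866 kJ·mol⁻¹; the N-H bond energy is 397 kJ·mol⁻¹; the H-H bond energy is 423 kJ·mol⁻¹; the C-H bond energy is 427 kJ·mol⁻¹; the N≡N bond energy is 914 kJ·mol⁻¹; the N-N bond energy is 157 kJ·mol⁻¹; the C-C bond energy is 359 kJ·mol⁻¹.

Reaction 1:
  Bonds broken (reactants):
    H-H: 2 × 423 = 846
    N≡N: 1 × 914 = 914
    Σ(broken) = 1760 kJ
  Bonds formed (products):
    N-H: 4 × 397 = 1588
    N-N: 1 × 157 = 157
    Σ(formed) = 1745 kJ
  ΔH_1 = 1760 − 1745 = +15 kJ
Reaction 2:
  Bonds broken (reactants):
    C≡C: 1 × 866 = 866
    C-H: 2 × 427 = 854
    H-H: 2 × 423 = 846
    Σ(broken) = 2566 kJ
  Bonds formed (products):
    C-C: 1 × 359 = 359
    C-H: 6 × 427 = 2562
    Σ(formed) = 2921 kJ
  ΔH_2 = 2566 − 2921 = −355 kJ
ΔH_1 − ΔH_2 = +370 kJ, so reaction 2 has the more negative ΔH; |ΔH_1 − ΔH_2| = 370 kJ.

Reaction 2, by 370 kJ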